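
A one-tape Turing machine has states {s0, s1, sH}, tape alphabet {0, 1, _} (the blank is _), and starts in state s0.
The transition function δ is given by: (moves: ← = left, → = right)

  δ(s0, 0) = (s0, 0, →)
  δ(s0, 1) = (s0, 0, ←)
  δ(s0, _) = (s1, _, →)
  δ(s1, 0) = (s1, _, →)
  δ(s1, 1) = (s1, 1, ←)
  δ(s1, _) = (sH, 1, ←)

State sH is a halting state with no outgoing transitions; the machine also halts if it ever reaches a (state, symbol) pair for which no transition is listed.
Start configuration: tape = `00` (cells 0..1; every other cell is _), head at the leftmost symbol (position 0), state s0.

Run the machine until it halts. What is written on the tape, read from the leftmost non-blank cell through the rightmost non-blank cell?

state=s0 head=0 tape=[0]0__   (s0,0)→(s0,0,→)
state=s0 head=1 tape=0[0]__   (s0,0)→(s0,0,→)
state=s0 head=2 tape=00[_]_   (s0,_)→(s1,_,→)
state=s1 head=3 tape=00_[_]   (s1,_)→(sH,1,←)
state=sH head=2 tape=00[_]1
The non-blank tape span at halt is 00_1.

00_1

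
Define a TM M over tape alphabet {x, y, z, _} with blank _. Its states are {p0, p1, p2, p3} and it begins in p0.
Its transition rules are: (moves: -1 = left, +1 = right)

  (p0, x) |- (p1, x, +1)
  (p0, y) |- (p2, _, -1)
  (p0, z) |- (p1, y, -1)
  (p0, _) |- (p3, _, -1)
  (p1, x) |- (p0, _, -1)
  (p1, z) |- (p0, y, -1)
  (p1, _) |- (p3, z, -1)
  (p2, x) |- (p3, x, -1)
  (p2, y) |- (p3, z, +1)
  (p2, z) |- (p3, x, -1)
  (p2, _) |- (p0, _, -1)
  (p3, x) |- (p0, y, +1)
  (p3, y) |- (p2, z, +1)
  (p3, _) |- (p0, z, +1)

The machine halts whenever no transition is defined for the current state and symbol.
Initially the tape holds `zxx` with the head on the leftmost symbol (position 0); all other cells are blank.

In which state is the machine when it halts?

state=p0 head=0 tape=____[z]xx   (p0,z)→(p1,y,-1)
state=p1 head=-1 tape=___[_]yxx   (p1,_)→(p3,z,-1)
state=p3 head=-2 tape=__[_]zyxx   (p3,_)→(p0,z,+1)
state=p0 head=-1 tape=__z[z]yxx   (p0,z)→(p1,y,-1)
state=p1 head=-2 tape=__[z]yyxx   (p1,z)→(p0,y,-1)
state=p0 head=-3 tape=_[_]yyyxx   (p0,_)→(p3,_,-1)
state=p3 head=-4 tape=[_]_yyyxx   (p3,_)→(p0,z,+1)
state=p0 head=-3 tape=z[_]yyyxx   (p0,_)→(p3,_,-1)
state=p3 head=-4 tape=[z]_yyyxx
No transition is defined for (p3, z); M halts in state p3.

p3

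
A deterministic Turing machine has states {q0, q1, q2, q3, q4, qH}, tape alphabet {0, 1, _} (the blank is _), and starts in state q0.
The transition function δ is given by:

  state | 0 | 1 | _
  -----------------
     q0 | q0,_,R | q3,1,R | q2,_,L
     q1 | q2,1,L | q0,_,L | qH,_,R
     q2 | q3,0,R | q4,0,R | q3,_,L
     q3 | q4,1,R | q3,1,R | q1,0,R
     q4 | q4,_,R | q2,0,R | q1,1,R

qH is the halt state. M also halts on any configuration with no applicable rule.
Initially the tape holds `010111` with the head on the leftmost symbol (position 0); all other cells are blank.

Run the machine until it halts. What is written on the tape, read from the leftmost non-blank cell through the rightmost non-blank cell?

110011

state=q0 head=0 tape=[0]10111___   (q0,0)→(q0,_,R)
state=q0 head=1 tape=_[1]0111___   (q0,1)→(q3,1,R)
state=q3 head=2 tape=_1[0]111___   (q3,0)→(q4,1,R)
state=q4 head=3 tape=_11[1]11___   (q4,1)→(q2,0,R)
state=q2 head=4 tape=_110[1]1___   (q2,1)→(q4,0,R)
state=q4 head=5 tape=_1100[1]___   (q4,1)→(q2,0,R)
state=q2 head=6 tape=_11000[_]__   (q2,_)→(q3,_,L)
state=q3 head=5 tape=_1100[0]___   (q3,0)→(q4,1,R)
state=q4 head=6 tape=_11001[_]__   (q4,_)→(q1,1,R)
state=q1 head=7 tape=_110011[_]_   (q1,_)→(qH,_,R)
state=qH head=8 tape=_110011_[_]
The non-blank tape span at halt is 110011.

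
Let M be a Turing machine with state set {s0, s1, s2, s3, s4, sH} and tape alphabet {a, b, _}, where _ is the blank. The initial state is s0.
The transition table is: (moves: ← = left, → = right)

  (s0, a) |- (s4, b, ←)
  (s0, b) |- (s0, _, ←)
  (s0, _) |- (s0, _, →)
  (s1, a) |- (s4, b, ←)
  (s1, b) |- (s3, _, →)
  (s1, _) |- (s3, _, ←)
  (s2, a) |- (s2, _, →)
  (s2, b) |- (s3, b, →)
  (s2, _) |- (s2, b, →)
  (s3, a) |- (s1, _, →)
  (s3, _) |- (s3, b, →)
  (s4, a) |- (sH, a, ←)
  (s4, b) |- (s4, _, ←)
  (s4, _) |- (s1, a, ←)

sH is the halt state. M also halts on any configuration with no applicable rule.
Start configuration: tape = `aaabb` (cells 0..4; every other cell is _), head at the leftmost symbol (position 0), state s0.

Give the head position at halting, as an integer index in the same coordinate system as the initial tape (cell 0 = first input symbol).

3

state=s0 head=0 tape=___[a]aabb   (s0,a)→(s4,b,←)
state=s4 head=-1 tape=__[_]baabb   (s4,_)→(s1,a,←)
state=s1 head=-2 tape=_[_]abaabb   (s1,_)→(s3,_,←)
state=s3 head=-3 tape=[_]_abaabb   (s3,_)→(s3,b,→)
state=s3 head=-2 tape=b[_]abaabb   (s3,_)→(s3,b,→)
state=s3 head=-1 tape=bb[a]baabb   (s3,a)→(s1,_,→)
state=s1 head=0 tape=bb_[b]aabb   (s1,b)→(s3,_,→)
state=s3 head=1 tape=bb__[a]abb   (s3,a)→(s1,_,→)
state=s1 head=2 tape=bb___[a]bb   (s1,a)→(s4,b,←)
state=s4 head=1 tape=bb__[_]bbb   (s4,_)→(s1,a,←)
state=s1 head=0 tape=bb_[_]abbb   (s1,_)→(s3,_,←)
state=s3 head=-1 tape=bb[_]_abbb   (s3,_)→(s3,b,→)
state=s3 head=0 tape=bbb[_]abbb   (s3,_)→(s3,b,→)
state=s3 head=1 tape=bbbb[a]bbb   (s3,a)→(s1,_,→)
state=s1 head=2 tape=bbbb_[b]bb   (s1,b)→(s3,_,→)
state=s3 head=3 tape=bbbb__[b]b
At halt the head is at cell 3.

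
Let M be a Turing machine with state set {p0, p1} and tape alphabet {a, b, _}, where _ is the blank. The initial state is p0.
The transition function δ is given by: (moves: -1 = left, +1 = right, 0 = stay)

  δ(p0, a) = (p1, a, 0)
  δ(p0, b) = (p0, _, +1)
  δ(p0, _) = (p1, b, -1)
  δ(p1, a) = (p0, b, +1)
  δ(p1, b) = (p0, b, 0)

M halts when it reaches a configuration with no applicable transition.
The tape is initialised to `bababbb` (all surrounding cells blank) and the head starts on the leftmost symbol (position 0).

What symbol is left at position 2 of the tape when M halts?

_

p0 | [b]ababbb_   read b → write _, move +1, go to p0
p0 | _[a]babbb_   read a → write a, move 0, go to p1
p1 | _[a]babbb_   read a → write b, move +1, go to p0
p0 | _b[b]abbb_   read b → write _, move +1, go to p0
p0 | _b_[a]bbb_   read a → write a, move 0, go to p1
p1 | _b_[a]bbb_   read a → write b, move +1, go to p0
p0 | _b_b[b]bb_   read b → write _, move +1, go to p0
p0 | _b_b_[b]b_   read b → write _, move +1, go to p0
p0 | _b_b__[b]_   read b → write _, move +1, go to p0
p0 | _b_b___[_]   read _ → write b, move -1, go to p1
p1 | _b_b__[_]b
Cell 2 holds _ when M halts.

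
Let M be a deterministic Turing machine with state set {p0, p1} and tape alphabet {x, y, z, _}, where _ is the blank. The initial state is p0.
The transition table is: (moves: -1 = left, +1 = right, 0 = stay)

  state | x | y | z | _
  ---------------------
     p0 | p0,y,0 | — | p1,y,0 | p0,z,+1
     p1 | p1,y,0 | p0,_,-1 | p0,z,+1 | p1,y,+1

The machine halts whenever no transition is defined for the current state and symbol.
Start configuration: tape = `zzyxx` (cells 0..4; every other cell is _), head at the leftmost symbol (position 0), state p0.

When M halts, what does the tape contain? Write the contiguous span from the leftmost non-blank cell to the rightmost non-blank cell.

p0 | __[z]zyxx   read z → write y, move 0, go to p1
p1 | __[y]zyxx   read y → write _, move -1, go to p0
p0 | _[_]_zyxx   read _ → write z, move +1, go to p0
p0 | _z[_]zyxx   read _ → write z, move +1, go to p0
p0 | _zz[z]yxx   read z → write y, move 0, go to p1
p1 | _zz[y]yxx   read y → write _, move -1, go to p0
p0 | _z[z]_yxx   read z → write y, move 0, go to p1
p1 | _z[y]_yxx   read y → write _, move -1, go to p0
p0 | _[z]__yxx   read z → write y, move 0, go to p1
p1 | _[y]__yxx   read y → write _, move -1, go to p0
p0 | [_]___yxx   read _ → write z, move +1, go to p0
p0 | z[_]__yxx   read _ → write z, move +1, go to p0
p0 | zz[_]_yxx   read _ → write z, move +1, go to p0
p0 | zzz[_]yxx   read _ → write z, move +1, go to p0
p0 | zzzz[y]xx
The non-blank tape span at halt is zzzzyxx.

zzzzyxx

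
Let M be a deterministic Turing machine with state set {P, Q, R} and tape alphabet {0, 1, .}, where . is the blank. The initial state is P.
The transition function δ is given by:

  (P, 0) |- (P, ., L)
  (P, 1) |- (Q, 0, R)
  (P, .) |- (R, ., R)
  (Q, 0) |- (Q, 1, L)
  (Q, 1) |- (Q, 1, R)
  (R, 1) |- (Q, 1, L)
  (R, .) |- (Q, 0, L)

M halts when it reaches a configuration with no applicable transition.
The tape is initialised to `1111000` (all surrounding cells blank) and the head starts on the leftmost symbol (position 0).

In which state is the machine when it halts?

state=P head=0 tape=[1]111000.   (P,1)→(Q,0,R)
state=Q head=1 tape=0[1]11000.   (Q,1)→(Q,1,R)
state=Q head=2 tape=01[1]1000.   (Q,1)→(Q,1,R)
state=Q head=3 tape=011[1]000.   (Q,1)→(Q,1,R)
state=Q head=4 tape=0111[0]00.   (Q,0)→(Q,1,L)
state=Q head=3 tape=011[1]100.   (Q,1)→(Q,1,R)
state=Q head=4 tape=0111[1]00.   (Q,1)→(Q,1,R)
state=Q head=5 tape=01111[0]0.   (Q,0)→(Q,1,L)
state=Q head=4 tape=0111[1]10.   (Q,1)→(Q,1,R)
state=Q head=5 tape=01111[1]0.   (Q,1)→(Q,1,R)
state=Q head=6 tape=011111[0].   (Q,0)→(Q,1,L)
state=Q head=5 tape=01111[1]1.   (Q,1)→(Q,1,R)
state=Q head=6 tape=011111[1].   (Q,1)→(Q,1,R)
state=Q head=7 tape=0111111[.]
No transition is defined for (Q, .); M halts in state Q.

Q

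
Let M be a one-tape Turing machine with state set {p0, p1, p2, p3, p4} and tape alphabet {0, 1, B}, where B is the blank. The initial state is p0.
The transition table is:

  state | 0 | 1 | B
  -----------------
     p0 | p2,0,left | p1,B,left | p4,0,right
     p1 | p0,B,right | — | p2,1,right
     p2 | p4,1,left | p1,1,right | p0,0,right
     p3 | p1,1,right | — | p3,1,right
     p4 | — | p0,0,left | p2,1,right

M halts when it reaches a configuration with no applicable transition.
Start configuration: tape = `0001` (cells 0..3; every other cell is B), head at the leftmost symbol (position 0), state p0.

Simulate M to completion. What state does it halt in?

p4

state=p0 head=0 tape=BBBB[0]001   (p0,0)→(p2,0,left)
state=p2 head=-1 tape=BBB[B]0001   (p2,B)→(p0,0,right)
state=p0 head=0 tape=BBB0[0]001   (p0,0)→(p2,0,left)
state=p2 head=-1 tape=BBB[0]0001   (p2,0)→(p4,1,left)
state=p4 head=-2 tape=BB[B]10001   (p4,B)→(p2,1,right)
state=p2 head=-1 tape=BB1[1]0001   (p2,1)→(p1,1,right)
state=p1 head=0 tape=BB11[0]001   (p1,0)→(p0,B,right)
state=p0 head=1 tape=BB11B[0]01   (p0,0)→(p2,0,left)
state=p2 head=0 tape=BB11[B]001   (p2,B)→(p0,0,right)
state=p0 head=1 tape=BB110[0]01   (p0,0)→(p2,0,left)
state=p2 head=0 tape=BB11[0]001   (p2,0)→(p4,1,left)
state=p4 head=-1 tape=BB1[1]1001   (p4,1)→(p0,0,left)
state=p0 head=-2 tape=BB[1]01001   (p0,1)→(p1,B,left)
state=p1 head=-3 tape=B[B]B01001   (p1,B)→(p2,1,right)
state=p2 head=-2 tape=B1[B]01001   (p2,B)→(p0,0,right)
state=p0 head=-1 tape=B10[0]1001   (p0,0)→(p2,0,left)
state=p2 head=-2 tape=B1[0]01001   (p2,0)→(p4,1,left)
state=p4 head=-3 tape=B[1]101001   (p4,1)→(p0,0,left)
state=p0 head=-4 tape=[B]0101001   (p0,B)→(p4,0,right)
state=p4 head=-3 tape=0[0]101001
No transition is defined for (p4, 0); M halts in state p4.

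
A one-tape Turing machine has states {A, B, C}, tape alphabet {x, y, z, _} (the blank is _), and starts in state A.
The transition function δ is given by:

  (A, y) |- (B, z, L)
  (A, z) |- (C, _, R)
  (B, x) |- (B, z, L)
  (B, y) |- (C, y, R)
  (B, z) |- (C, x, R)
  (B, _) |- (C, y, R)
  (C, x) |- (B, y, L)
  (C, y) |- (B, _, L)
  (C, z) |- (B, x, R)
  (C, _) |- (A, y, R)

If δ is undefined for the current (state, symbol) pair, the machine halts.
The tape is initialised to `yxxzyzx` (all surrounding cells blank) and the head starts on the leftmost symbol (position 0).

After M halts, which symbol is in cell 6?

y

state=A head=0 tape=_[y]xxzyzx_   (A,y)→(B,z,L)
state=B head=-1 tape=[_]zxxzyzx_   (B,_)→(C,y,R)
state=C head=0 tape=y[z]xxzyzx_   (C,z)→(B,x,R)
state=B head=1 tape=yx[x]xzyzx_   (B,x)→(B,z,L)
state=B head=0 tape=y[x]zxzyzx_   (B,x)→(B,z,L)
state=B head=-1 tape=[y]zzxzyzx_   (B,y)→(C,y,R)
state=C head=0 tape=y[z]zxzyzx_   (C,z)→(B,x,R)
state=B head=1 tape=yx[z]xzyzx_   (B,z)→(C,x,R)
state=C head=2 tape=yxx[x]zyzx_   (C,x)→(B,y,L)
state=B head=1 tape=yx[x]yzyzx_   (B,x)→(B,z,L)
state=B head=0 tape=y[x]zyzyzx_   (B,x)→(B,z,L)
state=B head=-1 tape=[y]zzyzyzx_   (B,y)→(C,y,R)
state=C head=0 tape=y[z]zyzyzx_   (C,z)→(B,x,R)
state=B head=1 tape=yx[z]yzyzx_   (B,z)→(C,x,R)
state=C head=2 tape=yxx[y]zyzx_   (C,y)→(B,_,L)
state=B head=1 tape=yx[x]_zyzx_   (B,x)→(B,z,L)
state=B head=0 tape=y[x]z_zyzx_   (B,x)→(B,z,L)
state=B head=-1 tape=[y]zz_zyzx_   (B,y)→(C,y,R)
state=C head=0 tape=y[z]z_zyzx_   (C,z)→(B,x,R)
state=B head=1 tape=yx[z]_zyzx_   (B,z)→(C,x,R)
state=C head=2 tape=yxx[_]zyzx_   (C,_)→(A,y,R)
state=A head=3 tape=yxxy[z]yzx_   (A,z)→(C,_,R)
state=C head=4 tape=yxxy_[y]zx_   (C,y)→(B,_,L)
state=B head=3 tape=yxxy[_]_zx_   (B,_)→(C,y,R)
state=C head=4 tape=yxxyy[_]zx_   (C,_)→(A,y,R)
state=A head=5 tape=yxxyyy[z]x_   (A,z)→(C,_,R)
state=C head=6 tape=yxxyyy_[x]_   (C,x)→(B,y,L)
state=B head=5 tape=yxxyyy[_]y_   (B,_)→(C,y,R)
state=C head=6 tape=yxxyyyy[y]_   (C,y)→(B,_,L)
state=B head=5 tape=yxxyyy[y]__   (B,y)→(C,y,R)
state=C head=6 tape=yxxyyyy[_]_   (C,_)→(A,y,R)
state=A head=7 tape=yxxyyyyy[_]
Cell 6 holds y when M halts.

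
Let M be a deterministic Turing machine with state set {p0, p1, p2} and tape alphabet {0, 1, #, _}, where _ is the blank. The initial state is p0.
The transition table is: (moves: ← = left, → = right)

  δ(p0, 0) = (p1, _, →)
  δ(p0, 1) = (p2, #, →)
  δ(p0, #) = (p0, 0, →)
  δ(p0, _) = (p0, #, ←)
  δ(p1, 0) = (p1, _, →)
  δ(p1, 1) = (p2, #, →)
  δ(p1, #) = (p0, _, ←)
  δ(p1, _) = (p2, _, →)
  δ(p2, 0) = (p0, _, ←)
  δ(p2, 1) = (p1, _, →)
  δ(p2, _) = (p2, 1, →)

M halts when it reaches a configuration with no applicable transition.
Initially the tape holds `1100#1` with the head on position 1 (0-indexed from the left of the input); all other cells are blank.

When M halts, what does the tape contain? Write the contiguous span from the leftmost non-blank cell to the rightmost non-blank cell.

p0 | 1[1]00#1   read 1 → write #, move →, go to p2
p2 | 1#[0]0#1   read 0 → write _, move ←, go to p0
p0 | 1[#]_0#1   read # → write 0, move →, go to p0
p0 | 10[_]0#1   read _ → write #, move ←, go to p0
p0 | 1[0]#0#1   read 0 → write _, move →, go to p1
p1 | 1_[#]0#1   read # → write _, move ←, go to p0
p0 | 1[_]_0#1   read _ → write #, move ←, go to p0
p0 | [1]#_0#1   read 1 → write #, move →, go to p2
p2 | #[#]_0#1
The non-blank tape span at halt is ##_0#1.

##_0#1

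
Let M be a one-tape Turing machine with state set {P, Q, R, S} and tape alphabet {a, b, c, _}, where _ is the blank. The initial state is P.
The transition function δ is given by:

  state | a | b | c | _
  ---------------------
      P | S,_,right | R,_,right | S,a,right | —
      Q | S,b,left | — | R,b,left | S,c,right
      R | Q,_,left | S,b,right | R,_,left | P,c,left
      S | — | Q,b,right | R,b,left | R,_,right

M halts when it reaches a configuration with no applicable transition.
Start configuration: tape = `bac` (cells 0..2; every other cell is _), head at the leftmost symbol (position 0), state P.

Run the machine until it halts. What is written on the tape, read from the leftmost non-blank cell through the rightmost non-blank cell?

c_b_c

P | _[b]ac_   read b → write _, move right, go to R
R | __[a]c_   read a → write _, move left, go to Q
Q | _[_]_c_   read _ → write c, move right, go to S
S | _c[_]c_   read _ → write _, move right, go to R
R | _c_[c]_   read c → write _, move left, go to R
R | _c[_]__   read _ → write c, move left, go to P
P | _[c]c__   read c → write a, move right, go to S
S | _a[c]__   read c → write b, move left, go to R
R | _[a]b__   read a → write _, move left, go to Q
Q | [_]_b__   read _ → write c, move right, go to S
S | c[_]b__   read _ → write _, move right, go to R
R | c_[b]__   read b → write b, move right, go to S
S | c_b[_]_   read _ → write _, move right, go to R
R | c_b_[_]   read _ → write c, move left, go to P
P | c_b[_]c
The non-blank tape span at halt is c_b_c.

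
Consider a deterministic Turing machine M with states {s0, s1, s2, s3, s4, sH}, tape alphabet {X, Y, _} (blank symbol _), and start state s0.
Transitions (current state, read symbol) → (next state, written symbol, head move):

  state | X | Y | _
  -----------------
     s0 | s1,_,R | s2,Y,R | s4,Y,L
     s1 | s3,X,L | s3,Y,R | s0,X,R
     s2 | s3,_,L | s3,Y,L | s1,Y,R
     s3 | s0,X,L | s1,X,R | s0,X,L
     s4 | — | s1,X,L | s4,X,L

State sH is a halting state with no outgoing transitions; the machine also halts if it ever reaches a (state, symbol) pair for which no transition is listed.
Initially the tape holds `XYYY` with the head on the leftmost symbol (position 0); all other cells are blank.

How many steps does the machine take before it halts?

s0 | [X]YYY__   read X → write _, move R, go to s1
s1 | _[Y]YY__   read Y → write Y, move R, go to s3
s3 | _Y[Y]Y__   read Y → write X, move R, go to s1
s1 | _YX[Y]__   read Y → write Y, move R, go to s3
s3 | _YXY[_]_   read _ → write X, move L, go to s0
s0 | _YX[Y]X_   read Y → write Y, move R, go to s2
s2 | _YXY[X]_   read X → write _, move L, go to s3
s3 | _YX[Y]__   read Y → write X, move R, go to s1
s1 | _YXX[_]_   read _ → write X, move R, go to s0
s0 | _YXXX[_]   read _ → write Y, move L, go to s4
s4 | _YXX[X]Y
M halts after 10 transitions.

10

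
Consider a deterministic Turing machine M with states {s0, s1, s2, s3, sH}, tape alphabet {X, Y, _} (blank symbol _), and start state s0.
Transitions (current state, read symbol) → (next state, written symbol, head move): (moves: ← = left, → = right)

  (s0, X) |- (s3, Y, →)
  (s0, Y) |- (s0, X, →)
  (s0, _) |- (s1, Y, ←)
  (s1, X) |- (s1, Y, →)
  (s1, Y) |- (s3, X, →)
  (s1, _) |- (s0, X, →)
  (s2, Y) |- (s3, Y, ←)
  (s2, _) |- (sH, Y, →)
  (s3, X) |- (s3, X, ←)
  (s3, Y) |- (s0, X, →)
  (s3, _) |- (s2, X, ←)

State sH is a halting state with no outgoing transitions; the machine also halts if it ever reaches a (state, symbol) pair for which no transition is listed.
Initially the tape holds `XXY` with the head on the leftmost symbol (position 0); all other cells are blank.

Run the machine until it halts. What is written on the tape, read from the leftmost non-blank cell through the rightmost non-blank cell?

XYYXX

s0 | [X]XY__   read X → write Y, move →, go to s3
s3 | Y[X]Y__   read X → write X, move ←, go to s3
s3 | [Y]XY__   read Y → write X, move →, go to s0
s0 | X[X]Y__   read X → write Y, move →, go to s3
s3 | XY[Y]__   read Y → write X, move →, go to s0
s0 | XYX[_]_   read _ → write Y, move ←, go to s1
s1 | XY[X]Y_   read X → write Y, move →, go to s1
s1 | XYY[Y]_   read Y → write X, move →, go to s3
s3 | XYYX[_]   read _ → write X, move ←, go to s2
s2 | XYY[X]X
The non-blank tape span at halt is XYYXX.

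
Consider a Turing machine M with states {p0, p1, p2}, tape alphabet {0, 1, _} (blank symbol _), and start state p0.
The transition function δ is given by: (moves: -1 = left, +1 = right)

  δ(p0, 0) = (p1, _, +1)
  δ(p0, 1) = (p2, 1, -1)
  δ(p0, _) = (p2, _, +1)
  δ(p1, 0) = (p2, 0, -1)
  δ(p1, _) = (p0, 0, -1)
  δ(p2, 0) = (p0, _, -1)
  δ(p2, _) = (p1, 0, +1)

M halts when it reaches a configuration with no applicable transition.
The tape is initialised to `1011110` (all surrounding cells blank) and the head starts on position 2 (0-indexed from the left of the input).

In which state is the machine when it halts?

p0 | _10[1]1110   read 1 → write 1, move -1, go to p2
p2 | _1[0]11110   read 0 → write _, move -1, go to p0
p0 | _[1]_11110   read 1 → write 1, move -1, go to p2
p2 | [_]1_11110   read _ → write 0, move +1, go to p1
p1 | 0[1]_11110
No transition is defined for (p1, 1); M halts in state p1.

p1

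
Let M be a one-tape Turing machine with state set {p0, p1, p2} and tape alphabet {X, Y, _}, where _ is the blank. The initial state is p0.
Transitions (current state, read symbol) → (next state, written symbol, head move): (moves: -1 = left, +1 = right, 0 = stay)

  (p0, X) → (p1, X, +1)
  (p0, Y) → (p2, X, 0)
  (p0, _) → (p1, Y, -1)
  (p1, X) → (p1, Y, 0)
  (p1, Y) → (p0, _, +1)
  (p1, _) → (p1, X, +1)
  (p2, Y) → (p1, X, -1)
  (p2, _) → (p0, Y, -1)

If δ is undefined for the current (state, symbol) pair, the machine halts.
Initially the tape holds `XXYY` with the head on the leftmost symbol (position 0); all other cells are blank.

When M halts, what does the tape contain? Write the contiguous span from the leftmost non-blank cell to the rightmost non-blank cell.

state=p0 head=0 tape=[X]XYY   (p0,X)→(p1,X,+1)
state=p1 head=1 tape=X[X]YY   (p1,X)→(p1,Y,0)
state=p1 head=1 tape=X[Y]YY   (p1,Y)→(p0,_,+1)
state=p0 head=2 tape=X_[Y]Y   (p0,Y)→(p2,X,0)
state=p2 head=2 tape=X_[X]Y
The non-blank tape span at halt is X_XY.

X_XY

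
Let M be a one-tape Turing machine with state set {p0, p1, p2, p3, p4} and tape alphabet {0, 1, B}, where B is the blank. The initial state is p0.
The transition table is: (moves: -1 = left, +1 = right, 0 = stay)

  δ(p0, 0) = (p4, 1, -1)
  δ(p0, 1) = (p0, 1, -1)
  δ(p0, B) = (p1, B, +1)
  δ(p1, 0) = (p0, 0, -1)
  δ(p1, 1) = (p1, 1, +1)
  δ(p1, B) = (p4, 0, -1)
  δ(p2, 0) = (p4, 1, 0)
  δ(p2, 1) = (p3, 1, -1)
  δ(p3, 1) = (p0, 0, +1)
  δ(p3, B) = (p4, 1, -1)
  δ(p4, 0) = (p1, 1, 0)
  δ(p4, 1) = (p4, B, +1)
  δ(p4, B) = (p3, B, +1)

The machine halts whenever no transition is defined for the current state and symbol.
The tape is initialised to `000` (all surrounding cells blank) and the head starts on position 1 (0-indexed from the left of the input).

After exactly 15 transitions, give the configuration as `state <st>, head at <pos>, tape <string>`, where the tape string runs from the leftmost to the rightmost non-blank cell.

p0 | B0[0]0   read 0 → write 1, move -1, go to p4
p4 | B[0]10   read 0 → write 1, move 0, go to p1
p1 | B[1]10   read 1 → write 1, move +1, go to p1
p1 | B1[1]0   read 1 → write 1, move +1, go to p1
p1 | B11[0]   read 0 → write 0, move -1, go to p0
p0 | B1[1]0   read 1 → write 1, move -1, go to p0
p0 | B[1]10   read 1 → write 1, move -1, go to p0
p0 | [B]110   read B → write B, move +1, go to p1
p1 | B[1]10   read 1 → write 1, move +1, go to p1
p1 | B1[1]0   read 1 → write 1, move +1, go to p1
p1 | B11[0]   read 0 → write 0, move -1, go to p0
p0 | B1[1]0   read 1 → write 1, move -1, go to p0
p0 | B[1]10   read 1 → write 1, move -1, go to p0
p0 | [B]110   read B → write B, move +1, go to p1
p1 | B[1]10   read 1 → write 1, move +1, go to p1
p1 | B1[1]0
After 15 steps: state p1, head at 1, tape 110.

state p1, head at 1, tape 110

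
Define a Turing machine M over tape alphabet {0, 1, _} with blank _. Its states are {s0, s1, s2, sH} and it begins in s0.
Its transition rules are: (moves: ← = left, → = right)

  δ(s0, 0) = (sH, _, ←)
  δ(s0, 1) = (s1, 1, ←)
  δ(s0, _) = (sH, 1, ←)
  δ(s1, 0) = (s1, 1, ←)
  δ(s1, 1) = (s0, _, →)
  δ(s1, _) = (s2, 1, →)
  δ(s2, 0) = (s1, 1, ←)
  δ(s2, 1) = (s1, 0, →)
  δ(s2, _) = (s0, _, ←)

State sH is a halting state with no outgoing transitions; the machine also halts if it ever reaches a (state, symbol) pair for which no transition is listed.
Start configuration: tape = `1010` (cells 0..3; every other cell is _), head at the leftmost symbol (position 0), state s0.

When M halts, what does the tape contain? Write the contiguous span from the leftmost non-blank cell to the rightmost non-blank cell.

state=s0 head=0 tape=_[1]010_   (s0,1)→(s1,1,←)
state=s1 head=-1 tape=[_]1010_   (s1,_)→(s2,1,→)
state=s2 head=0 tape=1[1]010_   (s2,1)→(s1,0,→)
state=s1 head=1 tape=10[0]10_   (s1,0)→(s1,1,←)
state=s1 head=0 tape=1[0]110_   (s1,0)→(s1,1,←)
state=s1 head=-1 tape=[1]1110_   (s1,1)→(s0,_,→)
state=s0 head=0 tape=_[1]110_   (s0,1)→(s1,1,←)
state=s1 head=-1 tape=[_]1110_   (s1,_)→(s2,1,→)
state=s2 head=0 tape=1[1]110_   (s2,1)→(s1,0,→)
state=s1 head=1 tape=10[1]10_   (s1,1)→(s0,_,→)
state=s0 head=2 tape=10_[1]0_   (s0,1)→(s1,1,←)
state=s1 head=1 tape=10[_]10_   (s1,_)→(s2,1,→)
state=s2 head=2 tape=101[1]0_   (s2,1)→(s1,0,→)
state=s1 head=3 tape=1010[0]_   (s1,0)→(s1,1,←)
state=s1 head=2 tape=101[0]1_   (s1,0)→(s1,1,←)
state=s1 head=1 tape=10[1]11_   (s1,1)→(s0,_,→)
state=s0 head=2 tape=10_[1]1_   (s0,1)→(s1,1,←)
state=s1 head=1 tape=10[_]11_   (s1,_)→(s2,1,→)
state=s2 head=2 tape=101[1]1_   (s2,1)→(s1,0,→)
state=s1 head=3 tape=1010[1]_   (s1,1)→(s0,_,→)
state=s0 head=4 tape=1010_[_]   (s0,_)→(sH,1,←)
state=sH head=3 tape=1010[_]1
The non-blank tape span at halt is 1010_1.

1010_1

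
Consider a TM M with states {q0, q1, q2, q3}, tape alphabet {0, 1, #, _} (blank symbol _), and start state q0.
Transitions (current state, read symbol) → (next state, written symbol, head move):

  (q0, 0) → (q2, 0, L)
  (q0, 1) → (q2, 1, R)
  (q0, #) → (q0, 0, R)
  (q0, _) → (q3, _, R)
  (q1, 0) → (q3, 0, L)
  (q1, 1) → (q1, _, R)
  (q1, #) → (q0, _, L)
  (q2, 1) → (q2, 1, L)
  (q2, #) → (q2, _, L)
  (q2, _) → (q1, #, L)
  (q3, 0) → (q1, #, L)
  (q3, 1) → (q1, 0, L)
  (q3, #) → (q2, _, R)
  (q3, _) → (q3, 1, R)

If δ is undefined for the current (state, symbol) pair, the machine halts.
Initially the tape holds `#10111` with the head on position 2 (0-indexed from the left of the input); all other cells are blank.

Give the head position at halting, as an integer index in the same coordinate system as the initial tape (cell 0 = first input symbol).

state=q0 head=2 tape=__#1[0]111   (q0,0)→(q2,0,L)
state=q2 head=1 tape=__#[1]0111   (q2,1)→(q2,1,L)
state=q2 head=0 tape=__[#]10111   (q2,#)→(q2,_,L)
state=q2 head=-1 tape=_[_]_10111   (q2,_)→(q1,#,L)
state=q1 head=-2 tape=[_]#_10111
At halt the head is at cell -2.

-2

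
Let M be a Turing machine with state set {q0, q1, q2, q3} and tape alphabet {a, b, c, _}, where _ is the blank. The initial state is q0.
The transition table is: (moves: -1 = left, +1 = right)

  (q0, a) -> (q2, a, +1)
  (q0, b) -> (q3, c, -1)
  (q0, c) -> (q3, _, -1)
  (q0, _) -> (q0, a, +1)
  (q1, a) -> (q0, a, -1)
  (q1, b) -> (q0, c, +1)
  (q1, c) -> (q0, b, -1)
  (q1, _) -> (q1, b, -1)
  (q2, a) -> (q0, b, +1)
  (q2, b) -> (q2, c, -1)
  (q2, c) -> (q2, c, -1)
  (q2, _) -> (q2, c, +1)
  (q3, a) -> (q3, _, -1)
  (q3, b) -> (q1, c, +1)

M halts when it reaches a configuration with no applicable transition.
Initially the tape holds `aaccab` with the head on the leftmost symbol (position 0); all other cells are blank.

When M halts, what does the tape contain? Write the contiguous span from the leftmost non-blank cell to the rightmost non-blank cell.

q0 | __[a]accab   read a → write a, move +1, go to q2
q2 | __a[a]ccab   read a → write b, move +1, go to q0
q0 | __ab[c]cab   read c → write _, move -1, go to q3
q3 | __a[b]_cab   read b → write c, move +1, go to q1
q1 | __ac[_]cab   read _ → write b, move -1, go to q1
q1 | __a[c]bcab   read c → write b, move -1, go to q0
q0 | __[a]bbcab   read a → write a, move +1, go to q2
q2 | __a[b]bcab   read b → write c, move -1, go to q2
q2 | __[a]cbcab   read a → write b, move +1, go to q0
q0 | __b[c]bcab   read c → write _, move -1, go to q3
q3 | __[b]_bcab   read b → write c, move +1, go to q1
q1 | __c[_]bcab   read _ → write b, move -1, go to q1
q1 | __[c]bbcab   read c → write b, move -1, go to q0
q0 | _[_]bbbcab   read _ → write a, move +1, go to q0
q0 | _a[b]bbcab   read b → write c, move -1, go to q3
q3 | _[a]cbbcab   read a → write _, move -1, go to q3
q3 | [_]_cbbcab
The non-blank tape span at halt is cbbcab.

cbbcab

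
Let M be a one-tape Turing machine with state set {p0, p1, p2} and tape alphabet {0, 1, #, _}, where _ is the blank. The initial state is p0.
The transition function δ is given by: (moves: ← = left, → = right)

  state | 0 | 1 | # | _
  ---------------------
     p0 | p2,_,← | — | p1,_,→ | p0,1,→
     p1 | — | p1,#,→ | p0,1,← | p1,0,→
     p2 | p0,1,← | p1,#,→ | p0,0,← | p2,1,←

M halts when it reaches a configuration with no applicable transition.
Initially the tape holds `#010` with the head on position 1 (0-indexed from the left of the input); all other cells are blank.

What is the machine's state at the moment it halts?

state=p0 head=1 tape=_#[0]10   (p0,0)→(p2,_,←)
state=p2 head=0 tape=_[#]_10   (p2,#)→(p0,0,←)
state=p0 head=-1 tape=[_]0_10   (p0,_)→(p0,1,→)
state=p0 head=0 tape=1[0]_10   (p0,0)→(p2,_,←)
state=p2 head=-1 tape=[1]__10   (p2,1)→(p1,#,→)
state=p1 head=0 tape=#[_]_10   (p1,_)→(p1,0,→)
state=p1 head=1 tape=#0[_]10   (p1,_)→(p1,0,→)
state=p1 head=2 tape=#00[1]0   (p1,1)→(p1,#,→)
state=p1 head=3 tape=#00#[0]
No transition is defined for (p1, 0); M halts in state p1.

p1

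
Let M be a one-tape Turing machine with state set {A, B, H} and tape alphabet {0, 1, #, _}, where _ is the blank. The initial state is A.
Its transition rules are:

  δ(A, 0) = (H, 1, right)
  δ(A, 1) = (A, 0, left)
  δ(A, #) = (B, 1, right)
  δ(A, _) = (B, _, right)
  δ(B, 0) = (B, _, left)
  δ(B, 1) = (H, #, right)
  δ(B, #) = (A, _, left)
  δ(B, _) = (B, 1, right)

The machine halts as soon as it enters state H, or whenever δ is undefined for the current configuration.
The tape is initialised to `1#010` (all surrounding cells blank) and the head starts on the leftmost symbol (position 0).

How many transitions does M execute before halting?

state=A head=0 tape=__[1]#010   (A,1)→(A,0,left)
state=A head=-1 tape=_[_]0#010   (A,_)→(B,_,right)
state=B head=0 tape=__[0]#010   (B,0)→(B,_,left)
state=B head=-1 tape=_[_]_#010   (B,_)→(B,1,right)
state=B head=0 tape=_1[_]#010   (B,_)→(B,1,right)
state=B head=1 tape=_11[#]010   (B,#)→(A,_,left)
state=A head=0 tape=_1[1]_010   (A,1)→(A,0,left)
state=A head=-1 tape=_[1]0_010   (A,1)→(A,0,left)
state=A head=-2 tape=[_]00_010   (A,_)→(B,_,right)
state=B head=-1 tape=_[0]0_010   (B,0)→(B,_,left)
state=B head=-2 tape=[_]_0_010   (B,_)→(B,1,right)
state=B head=-1 tape=1[_]0_010   (B,_)→(B,1,right)
state=B head=0 tape=11[0]_010   (B,0)→(B,_,left)
state=B head=-1 tape=1[1]__010   (B,1)→(H,#,right)
state=H head=0 tape=1#[_]_010
M halts after 14 transitions.

14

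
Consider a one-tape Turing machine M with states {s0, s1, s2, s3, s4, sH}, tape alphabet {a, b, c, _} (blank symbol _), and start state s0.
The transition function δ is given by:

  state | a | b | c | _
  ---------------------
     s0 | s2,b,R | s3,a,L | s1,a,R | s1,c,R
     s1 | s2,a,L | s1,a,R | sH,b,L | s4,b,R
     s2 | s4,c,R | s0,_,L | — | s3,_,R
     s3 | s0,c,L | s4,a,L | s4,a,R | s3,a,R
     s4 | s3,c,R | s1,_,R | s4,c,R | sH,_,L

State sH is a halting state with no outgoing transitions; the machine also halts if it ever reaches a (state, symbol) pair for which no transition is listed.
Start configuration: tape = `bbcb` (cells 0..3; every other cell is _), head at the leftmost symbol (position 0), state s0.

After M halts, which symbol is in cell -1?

b

s0 | _[b]bcb   read b → write a, move L, go to s3
s3 | [_]abcb   read _ → write a, move R, go to s3
s3 | a[a]bcb   read a → write c, move L, go to s0
s0 | [a]cbcb   read a → write b, move R, go to s2
s2 | b[c]bcb
Cell -1 holds b when M halts.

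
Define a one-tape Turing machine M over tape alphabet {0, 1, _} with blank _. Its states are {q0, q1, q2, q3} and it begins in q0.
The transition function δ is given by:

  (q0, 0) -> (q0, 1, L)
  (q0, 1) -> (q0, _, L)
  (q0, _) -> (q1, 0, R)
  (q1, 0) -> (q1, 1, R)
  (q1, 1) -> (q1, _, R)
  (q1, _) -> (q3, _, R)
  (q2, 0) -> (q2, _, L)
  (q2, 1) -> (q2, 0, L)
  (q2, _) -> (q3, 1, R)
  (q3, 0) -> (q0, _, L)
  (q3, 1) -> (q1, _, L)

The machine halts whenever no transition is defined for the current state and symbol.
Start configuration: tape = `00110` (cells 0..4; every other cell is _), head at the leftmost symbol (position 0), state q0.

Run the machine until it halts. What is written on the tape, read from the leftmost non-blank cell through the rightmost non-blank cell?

0_1__1

state=q0 head=0 tape=_[0]0110__   (q0,0)→(q0,1,L)
state=q0 head=-1 tape=[_]10110__   (q0,_)→(q1,0,R)
state=q1 head=0 tape=0[1]0110__   (q1,1)→(q1,_,R)
state=q1 head=1 tape=0_[0]110__   (q1,0)→(q1,1,R)
state=q1 head=2 tape=0_1[1]10__   (q1,1)→(q1,_,R)
state=q1 head=3 tape=0_1_[1]0__   (q1,1)→(q1,_,R)
state=q1 head=4 tape=0_1__[0]__   (q1,0)→(q1,1,R)
state=q1 head=5 tape=0_1__1[_]_   (q1,_)→(q3,_,R)
state=q3 head=6 tape=0_1__1_[_]
The non-blank tape span at halt is 0_1__1.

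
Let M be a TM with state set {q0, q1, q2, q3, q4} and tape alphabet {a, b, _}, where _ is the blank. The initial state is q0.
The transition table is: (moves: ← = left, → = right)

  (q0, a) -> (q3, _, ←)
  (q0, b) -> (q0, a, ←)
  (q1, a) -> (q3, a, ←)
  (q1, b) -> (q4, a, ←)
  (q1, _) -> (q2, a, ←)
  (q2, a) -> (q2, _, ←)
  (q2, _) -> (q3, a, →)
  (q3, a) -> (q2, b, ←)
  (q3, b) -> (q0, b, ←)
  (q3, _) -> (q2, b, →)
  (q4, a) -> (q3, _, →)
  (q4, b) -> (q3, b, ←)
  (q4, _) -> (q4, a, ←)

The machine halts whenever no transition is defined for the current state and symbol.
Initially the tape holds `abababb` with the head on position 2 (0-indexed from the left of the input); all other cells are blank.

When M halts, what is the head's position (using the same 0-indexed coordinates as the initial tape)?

-2

q0 | __ab[a]babb   read a → write _, move ←, go to q3
q3 | __a[b]_babb   read b → write b, move ←, go to q0
q0 | __[a]b_babb   read a → write _, move ←, go to q3
q3 | _[_]_b_babb   read _ → write b, move →, go to q2
q2 | _b[_]b_babb   read _ → write a, move →, go to q3
q3 | _ba[b]_babb   read b → write b, move ←, go to q0
q0 | _b[a]b_babb   read a → write _, move ←, go to q3
q3 | _[b]_b_babb   read b → write b, move ←, go to q0
q0 | [_]b_b_babb
At halt the head is at cell -2.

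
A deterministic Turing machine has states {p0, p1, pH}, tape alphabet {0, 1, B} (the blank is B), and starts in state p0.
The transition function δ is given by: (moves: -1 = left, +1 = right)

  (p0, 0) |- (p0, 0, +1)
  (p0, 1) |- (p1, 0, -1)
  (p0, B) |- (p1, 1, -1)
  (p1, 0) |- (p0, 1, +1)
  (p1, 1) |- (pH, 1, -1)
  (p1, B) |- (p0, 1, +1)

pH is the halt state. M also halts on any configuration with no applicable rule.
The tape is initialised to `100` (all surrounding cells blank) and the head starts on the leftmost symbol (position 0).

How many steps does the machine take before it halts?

9

p0 | B[1]00B   read 1 → write 0, move -1, go to p1
p1 | [B]000B   read B → write 1, move +1, go to p0
p0 | 1[0]00B   read 0 → write 0, move +1, go to p0
p0 | 10[0]0B   read 0 → write 0, move +1, go to p0
p0 | 100[0]B   read 0 → write 0, move +1, go to p0
p0 | 1000[B]   read B → write 1, move -1, go to p1
p1 | 100[0]1   read 0 → write 1, move +1, go to p0
p0 | 1001[1]   read 1 → write 0, move -1, go to p1
p1 | 100[1]0   read 1 → write 1, move -1, go to pH
pH | 10[0]10
M halts after 9 transitions.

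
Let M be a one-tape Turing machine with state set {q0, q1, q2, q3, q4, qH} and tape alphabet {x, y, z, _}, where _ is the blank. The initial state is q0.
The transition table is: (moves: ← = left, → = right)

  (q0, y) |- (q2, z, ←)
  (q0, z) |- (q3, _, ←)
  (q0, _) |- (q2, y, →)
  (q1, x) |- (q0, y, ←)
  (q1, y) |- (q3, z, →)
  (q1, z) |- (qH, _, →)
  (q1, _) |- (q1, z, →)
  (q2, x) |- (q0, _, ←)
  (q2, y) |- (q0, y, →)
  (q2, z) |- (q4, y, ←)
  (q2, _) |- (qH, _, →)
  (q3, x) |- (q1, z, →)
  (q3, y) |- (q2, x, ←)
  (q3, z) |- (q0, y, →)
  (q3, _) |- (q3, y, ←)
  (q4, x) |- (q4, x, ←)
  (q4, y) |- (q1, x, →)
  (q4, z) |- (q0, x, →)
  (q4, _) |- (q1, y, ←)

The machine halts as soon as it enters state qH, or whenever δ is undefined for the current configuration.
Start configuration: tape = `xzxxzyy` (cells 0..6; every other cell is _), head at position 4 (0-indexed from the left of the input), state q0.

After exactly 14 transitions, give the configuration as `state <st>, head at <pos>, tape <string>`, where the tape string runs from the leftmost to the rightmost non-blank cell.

q0 | xzxx[z]yy   read z → write _, move ←, go to q3
q3 | xzx[x]_yy   read x → write z, move →, go to q1
q1 | xzxz[_]yy   read _ → write z, move →, go to q1
q1 | xzxzz[y]y   read y → write z, move →, go to q3
q3 | xzxzzz[y]   read y → write x, move ←, go to q2
q2 | xzxzz[z]x   read z → write y, move ←, go to q4
q4 | xzxz[z]yx   read z → write x, move →, go to q0
q0 | xzxzx[y]x   read y → write z, move ←, go to q2
q2 | xzxz[x]zx   read x → write _, move ←, go to q0
q0 | xzx[z]_zx   read z → write _, move ←, go to q3
q3 | xz[x]__zx   read x → write z, move →, go to q1
q1 | xzz[_]_zx   read _ → write z, move →, go to q1
q1 | xzzz[_]zx   read _ → write z, move →, go to q1
q1 | xzzzz[z]x   read z → write _, move →, go to qH
qH | xzzzz_[x]
After 14 steps: state qH, head at 6, tape xzzzz_x.

state qH, head at 6, tape xzzzz_x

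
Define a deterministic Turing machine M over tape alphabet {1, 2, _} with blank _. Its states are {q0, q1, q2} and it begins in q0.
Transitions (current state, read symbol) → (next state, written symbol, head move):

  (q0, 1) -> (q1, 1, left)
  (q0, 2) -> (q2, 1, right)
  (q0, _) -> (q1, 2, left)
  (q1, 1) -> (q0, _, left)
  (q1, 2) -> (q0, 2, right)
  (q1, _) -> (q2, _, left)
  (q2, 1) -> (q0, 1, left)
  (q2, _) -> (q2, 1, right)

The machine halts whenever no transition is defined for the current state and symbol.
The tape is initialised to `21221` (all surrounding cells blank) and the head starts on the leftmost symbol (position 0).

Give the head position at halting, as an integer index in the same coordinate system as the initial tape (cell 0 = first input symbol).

q0 | _____[2]1221   read 2 → write 1, move right, go to q2
q2 | _____1[1]221   read 1 → write 1, move left, go to q0
q0 | _____[1]1221   read 1 → write 1, move left, go to q1
q1 | ____[_]11221   read _ → write _, move left, go to q2
q2 | ___[_]_11221   read _ → write 1, move right, go to q2
q2 | ___1[_]11221   read _ → write 1, move right, go to q2
q2 | ___11[1]1221   read 1 → write 1, move left, go to q0
q0 | ___1[1]11221   read 1 → write 1, move left, go to q1
q1 | ___[1]111221   read 1 → write _, move left, go to q0
q0 | __[_]_111221   read _ → write 2, move left, go to q1
q1 | _[_]2_111221   read _ → write _, move left, go to q2
q2 | [_]_2_111221   read _ → write 1, move right, go to q2
q2 | 1[_]2_111221   read _ → write 1, move right, go to q2
q2 | 11[2]_111221
At halt the head is at cell -3.

-3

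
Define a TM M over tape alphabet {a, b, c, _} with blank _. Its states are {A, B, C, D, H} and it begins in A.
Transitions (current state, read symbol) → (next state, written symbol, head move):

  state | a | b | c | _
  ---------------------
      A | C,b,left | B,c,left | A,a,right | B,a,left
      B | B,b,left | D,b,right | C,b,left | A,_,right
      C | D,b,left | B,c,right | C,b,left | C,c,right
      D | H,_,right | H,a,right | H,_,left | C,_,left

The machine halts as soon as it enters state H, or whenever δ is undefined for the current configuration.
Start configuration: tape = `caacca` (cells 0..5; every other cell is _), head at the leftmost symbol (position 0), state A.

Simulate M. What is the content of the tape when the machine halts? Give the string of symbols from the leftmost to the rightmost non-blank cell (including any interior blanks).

cccb_cca

state=A head=0 tape=__[c]aacca   (A,c)→(A,a,right)
state=A head=1 tape=__a[a]acca   (A,a)→(C,b,left)
state=C head=0 tape=__[a]bacca   (C,a)→(D,b,left)
state=D head=-1 tape=_[_]bbacca   (D,_)→(C,_,left)
state=C head=-2 tape=[_]_bbacca   (C,_)→(C,c,right)
state=C head=-1 tape=c[_]bbacca   (C,_)→(C,c,right)
state=C head=0 tape=cc[b]bacca   (C,b)→(B,c,right)
state=B head=1 tape=ccc[b]acca   (B,b)→(D,b,right)
state=D head=2 tape=cccb[a]cca   (D,a)→(H,_,right)
state=H head=3 tape=cccb_[c]ca
The non-blank tape span at halt is cccb_cca.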